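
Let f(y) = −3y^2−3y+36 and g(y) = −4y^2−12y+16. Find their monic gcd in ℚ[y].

y+4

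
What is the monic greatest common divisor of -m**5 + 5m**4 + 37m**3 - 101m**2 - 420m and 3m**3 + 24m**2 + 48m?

m**2 + 4m

Apply the Euclidean algorithm:
  -m**5 + 5m**4 + 37m**3 - 101m**2 - 420m = (-(1/3)m**2 + (13/3)m - 17)(3m**3 + 24m**2 + 48m) + (99m**2 + 396m)
  3m**3 + 24m**2 + 48m = ((1/33)m + 4/33)(99m**2 + 396m) + (0)
Last nonzero remainder: 99m**2 + 396m. Dividing through by 99 gives the monic gcd m**2 + 4m.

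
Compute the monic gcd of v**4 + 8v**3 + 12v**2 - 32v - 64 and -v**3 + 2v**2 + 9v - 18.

Repeated division with remainder:
  v**4 + 8v**3 + 12v**2 - 32v - 64 = (-v - 10)(-v**3 + 2v**2 + 9v - 18) + (41v**2 + 40v - 244)
  -v**3 + 2v**2 + 9v - 18 = (-(1/41)v + 122/1681)(41v**2 + 40v - 244) + ((245/1681)v - 490/1681)
  41v**2 + 40v - 244 = ((68921/245)v + 205082/245)((245/1681)v - 490/1681) + (0)
Last nonzero remainder: (245/1681)v - 490/1681. Dividing through by 245/1681 gives the monic gcd v - 2.

v - 2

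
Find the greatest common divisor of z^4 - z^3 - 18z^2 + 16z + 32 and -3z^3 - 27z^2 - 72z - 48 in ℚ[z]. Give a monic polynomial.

z^2 + 5z + 4

Repeated division with remainder:
  z^4 - z^3 - 18z^2 + 16z + 32 = (-(1/3)z + 10/3)(-3z^3 - 27z^2 - 72z - 48) + (48z^2 + 240z + 192)
  -3z^3 - 27z^2 - 72z - 48 = (-(1/16)z - 1/4)(48z^2 + 240z + 192) + (0)
Last nonzero remainder: 48z^2 + 240z + 192. Dividing through by 48 gives the monic gcd z^2 + 5z + 4.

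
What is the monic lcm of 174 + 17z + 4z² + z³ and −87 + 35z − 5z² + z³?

Apply the Euclidean algorithm:
  z³ + 4z² + 17z + 174 = (z³ − 5z² + 35z − 87) + (9z² − 18z + 261)
  z³ − 5z² + 35z − 87 = ((1/9)z − 1/3)(9z² − 18z + 261) + (0)
Last nonzero remainder: 9z² − 18z + 261. Dividing through by 9 gives the monic gcd z² − 2z + 29.
Then lcm(f, g) = f·g / gcd(f, g); expanding and making the result monic gives the answer.

−522 + 123z + 5z² + z³ + z⁴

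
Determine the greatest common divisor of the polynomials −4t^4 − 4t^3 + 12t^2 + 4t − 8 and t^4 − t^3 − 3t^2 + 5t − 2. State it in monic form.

t^3 − 3t + 2

By polynomial division,
  −4t^4 − 4t^3 + 12t^2 + 4t − 8 = (−4)(t^4 − t^3 − 3t^2 + 5t − 2) + (−8t^3 + 24t − 16)
  t^4 − t^3 − 3t^2 + 5t − 2 = (−(1/8)t + 1/8)(−8t^3 + 24t − 16) + (0)
Last nonzero remainder: −8t^3 + 24t − 16. Dividing through by −8 gives the monic gcd t^3 − 3t + 2.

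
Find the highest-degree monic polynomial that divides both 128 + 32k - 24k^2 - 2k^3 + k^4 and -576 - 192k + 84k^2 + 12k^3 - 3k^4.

-32 - 16k + 2k^2 + k^3

By polynomial division,
  k^4 - 2k^3 - 24k^2 + 32k + 128 = (-1/3)(-3k^4 + 12k^3 + 84k^2 - 192k - 576) + (2k^3 + 4k^2 - 32k - 64)
  -3k^4 + 12k^3 + 84k^2 - 192k - 576 = (-(3/2)k + 9)(2k^3 + 4k^2 - 32k - 64) + (0)
Last nonzero remainder: 2k^3 + 4k^2 - 32k - 64. Dividing through by 2 gives the monic gcd k^3 + 2k^2 - 16k - 32.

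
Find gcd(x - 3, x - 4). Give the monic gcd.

1

By polynomial division,
  x - 3 = (x - 4) + (1)
  x - 4 = (x - 4)(1) + (0)
The last nonzero remainder is the constant 1, so the polynomials are coprime and gcd = 1.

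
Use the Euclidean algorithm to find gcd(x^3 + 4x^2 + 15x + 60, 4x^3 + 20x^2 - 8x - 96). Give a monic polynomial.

x + 4

Euclidean algorithm in ℚ[x]:
  x^3 + 4x^2 + 15x + 60 = (1/4)(4x^3 + 20x^2 - 8x - 96) + (-x^2 + 17x + 84)
  4x^3 + 20x^2 - 8x - 96 = (-4x - 88)(-x^2 + 17x + 84) + (1824x + 7296)
  -x^2 + 17x + 84 = (-(1/1824)x + 7/608)(1824x + 7296) + (0)
Last nonzero remainder: 1824x + 7296. Dividing through by 1824 gives the monic gcd x + 4.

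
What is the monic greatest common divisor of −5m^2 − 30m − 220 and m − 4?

Euclidean algorithm in ℚ[m]:
  −5m^2 − 30m − 220 = (−5m − 50)(m − 4) + (−420)
  m − 4 = (−(1/420)m + 1/105)(−420) + (0)
The last nonzero remainder is the constant −420, so the polynomials are coprime and gcd = 1.

1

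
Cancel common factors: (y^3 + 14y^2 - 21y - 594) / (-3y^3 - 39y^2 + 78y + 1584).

Repeated division with remainder:
  y^3 + 14y^2 - 21y - 594 = (-1/3)(-3y^3 - 39y^2 + 78y + 1584) + (y^2 + 5y - 66)
  -3y^3 - 39y^2 + 78y + 1584 = (-3y - 24)(y^2 + 5y - 66) + (0)
The last nonzero remainder y^2 + 5y - 66 is already monic.
Cancel y^2 + 5y - 66 from numerator and denominator to get the reduced form.

(-y - 9)/(3y + 24)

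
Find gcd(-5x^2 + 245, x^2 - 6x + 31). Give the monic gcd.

1

By polynomial division,
  -5x^2 + 245 = (-5)(x^2 - 6x + 31) + (-30x + 400)
  x^2 - 6x + 31 = (-(1/30)x - 11/45)(-30x + 400) + (1159/9)
  -30x + 400 = (-(270/1159)x + 3600/1159)(1159/9) + (0)
The last nonzero remainder is the constant 1159/9, so the polynomials are coprime and gcd = 1.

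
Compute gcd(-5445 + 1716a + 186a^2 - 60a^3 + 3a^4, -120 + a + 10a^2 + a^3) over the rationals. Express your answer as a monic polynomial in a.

-15 + 2a + a^2

Apply the Euclidean algorithm:
  3a^4 - 60a^3 + 186a^2 + 1716a - 5445 = (3a - 90)(a^3 + 10a^2 + a - 120) + (1083a^2 + 2166a - 16245)
  a^3 + 10a^2 + a - 120 = ((1/1083)a + 8/1083)(1083a^2 + 2166a - 16245) + (0)
Last nonzero remainder: 1083a^2 + 2166a - 16245. Dividing through by 1083 gives the monic gcd a^2 + 2a - 15.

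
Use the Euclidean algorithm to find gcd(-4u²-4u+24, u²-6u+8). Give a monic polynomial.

u-2

Euclidean algorithm in ℚ[u]:
  -4u²-4u+24 = (-4)(u²-6u+8) + (-28u+56)
  u²-6u+8 = (-(1/28)u+1/7)(-28u+56) + (0)
Last nonzero remainder: -28u+56. Dividing through by -28 gives the monic gcd u-2.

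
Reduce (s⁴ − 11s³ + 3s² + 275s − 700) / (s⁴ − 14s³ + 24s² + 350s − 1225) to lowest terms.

(s − 4)/(s − 7)

Repeated division with remainder:
  s⁴ − 11s³ + 3s² + 275s − 700 = (s⁴ − 14s³ + 24s² + 350s − 1225) + (3s³ − 21s² − 75s + 525)
  s⁴ − 14s³ + 24s² + 350s − 1225 = ((1/3)s − 7/3)(3s³ − 21s² − 75s + 525) + (0)
Last nonzero remainder: 3s³ − 21s² − 75s + 525. Dividing through by 3 gives the monic gcd s³ − 7s² − 25s + 175.
Cancel s³ − 7s² − 25s + 175 from numerator and denominator to get the reduced form.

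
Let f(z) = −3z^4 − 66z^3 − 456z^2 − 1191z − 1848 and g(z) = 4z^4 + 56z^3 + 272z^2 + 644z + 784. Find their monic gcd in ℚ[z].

By polynomial division,
  −3z^4 − 66z^3 − 456z^2 − 1191z − 1848 = (−3/4)(4z^4 + 56z^3 + 272z^2 + 644z + 784) + (−24z^3 − 252z^2 − 708z − 1260)
  4z^4 + 56z^3 + 272z^2 + 644z + 784 = (−(1/6)z − 7/12)(−24z^3 − 252z^2 − 708z − 1260) + (7z^2 + 21z + 49)
  −24z^3 − 252z^2 − 708z − 1260 = (−(24/7)z − 180/7)(7z^2 + 21z + 49) + (0)
Last nonzero remainder: 7z^2 + 21z + 49. Dividing through by 7 gives the monic gcd z^2 + 3z + 7.

z^2 + 3z + 7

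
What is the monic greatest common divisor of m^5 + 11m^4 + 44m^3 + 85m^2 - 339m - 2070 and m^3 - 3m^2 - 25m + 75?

m^2 + 2m - 15

Apply the Euclidean algorithm:
  m^5 + 11m^4 + 44m^3 + 85m^2 - 339m - 2070 = (m^2 + 14m + 111)(m^3 - 3m^2 - 25m + 75) + (693m^2 + 1386m - 10395)
  m^3 - 3m^2 - 25m + 75 = ((1/693)m - 5/693)(693m^2 + 1386m - 10395) + (0)
Last nonzero remainder: 693m^2 + 1386m - 10395. Dividing through by 693 gives the monic gcd m^2 + 2m - 15.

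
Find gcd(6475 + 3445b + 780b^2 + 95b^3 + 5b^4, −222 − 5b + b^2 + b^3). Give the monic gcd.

37 + 7b + b^2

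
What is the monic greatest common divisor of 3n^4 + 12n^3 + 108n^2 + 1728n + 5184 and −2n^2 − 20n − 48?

Euclidean algorithm in ℚ[n]:
  3n^4 + 12n^3 + 108n^2 + 1728n + 5184 = (−(3/2)n^2 + 9n − 108)(−2n^2 − 20n − 48) + (0)
Last nonzero remainder: −2n^2 − 20n − 48. Dividing through by −2 gives the monic gcd n^2 + 10n + 24.

n^2 + 10n + 24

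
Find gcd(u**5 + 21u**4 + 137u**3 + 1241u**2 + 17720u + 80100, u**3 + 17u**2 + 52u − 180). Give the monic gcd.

u**2 + 19u + 90

Apply the Euclidean algorithm:
  u**5 + 21u**4 + 137u**3 + 1241u**2 + 17720u + 80100 = (u**2 + 4u + 17)(u**3 + 17u**2 + 52u − 180) + (924u**2 + 17556u + 83160)
  u**3 + 17u**2 + 52u − 180 = ((1/924)u − 1/462)(924u**2 + 17556u + 83160) + (0)
Last nonzero remainder: 924u**2 + 17556u + 83160. Dividing through by 924 gives the monic gcd u**2 + 19u + 90.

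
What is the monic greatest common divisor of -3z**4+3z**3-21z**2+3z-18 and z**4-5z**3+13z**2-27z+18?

Apply the Euclidean algorithm:
  -3z**4+3z**3-21z**2+3z-18 = (-3)(z**4-5z**3+13z**2-27z+18) + (-12z**3+18z**2-78z+36)
  z**4-5z**3+13z**2-27z+18 = (-(1/12)z+7/24)(-12z**3+18z**2-78z+36) + ((5/4)z**2-(5/4)z+15/2)
  -12z**3+18z**2-78z+36 = (-(48/5)z+24/5)((5/4)z**2-(5/4)z+15/2) + (0)
Last nonzero remainder: (5/4)z**2-(5/4)z+15/2. Dividing through by 5/4 gives the monic gcd z**2-z+6.

z**2-z+6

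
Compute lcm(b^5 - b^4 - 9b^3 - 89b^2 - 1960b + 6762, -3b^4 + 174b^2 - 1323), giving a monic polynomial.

Repeated division with remainder:
  b^5 - b^4 - 9b^3 - 89b^2 - 1960b + 6762 = (-(1/3)b + 1/3)(-3b^4 + 174b^2 - 1323) + (49b^3 - 147b^2 - 2401b + 7203)
  -3b^4 + 174b^2 - 1323 = (-(3/49)b - 9/49)(49b^3 - 147b^2 - 2401b + 7203) + (0)
Last nonzero remainder: 49b^3 - 147b^2 - 2401b + 7203. Dividing through by 49 gives the monic gcd b^3 - 3b^2 - 49b + 147.
Then lcm(f, g) = f·g / gcd(f, g); expanding and making the result monic gives the answer.

b^6 + 2b^5 - 12b^4 - 116b^3 - 2227b^2 + 882b + 20286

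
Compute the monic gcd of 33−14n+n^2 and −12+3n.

Repeated division with remainder:
  n^2−14n+33 = ((1/3)n−10/3)(3n−12) + (−7)
  3n−12 = (−(3/7)n+12/7)(−7) + (0)
The last nonzero remainder is the constant −7, so the polynomials are coprime and gcd = 1.

1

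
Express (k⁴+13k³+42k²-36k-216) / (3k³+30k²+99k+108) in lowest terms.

(k³+10k²+12k-72)/(3k²+21k+36)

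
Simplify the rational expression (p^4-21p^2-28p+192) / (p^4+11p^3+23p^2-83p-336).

(p-4)/(p+7)

Repeated division with remainder:
  p^4-21p^2-28p+192 = (p^4+11p^3+23p^2-83p-336) + (-11p^3-44p^2+55p+528)
  p^4+11p^3+23p^2-83p-336 = (-(1/11)p-7/11)(-11p^3-44p^2+55p+528) + (0)
Last nonzero remainder: -11p^3-44p^2+55p+528. Dividing through by -11 gives the monic gcd p^3+4p^2-5p-48.
Cancel p^3+4p^2-5p-48 from numerator and denominator to get the reduced form.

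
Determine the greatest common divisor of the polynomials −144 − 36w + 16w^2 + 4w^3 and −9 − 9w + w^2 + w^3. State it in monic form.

−9 + w^2

Apply the Euclidean algorithm:
  4w^3 + 16w^2 − 36w − 144 = (4)(w^3 + w^2 − 9w − 9) + (12w^2 − 108)
  w^3 + w^2 − 9w − 9 = ((1/12)w + 1/12)(12w^2 − 108) + (0)
Last nonzero remainder: 12w^2 − 108. Dividing through by 12 gives the monic gcd w^2 − 9.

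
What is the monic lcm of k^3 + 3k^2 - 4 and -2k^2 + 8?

k^4 + k^3 - 6k^2 - 4k + 8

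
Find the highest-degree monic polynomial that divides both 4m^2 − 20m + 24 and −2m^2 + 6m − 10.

Repeated division with remainder:
  4m^2 − 20m + 24 = (−2)(−2m^2 + 6m − 10) + (−8m + 4)
  −2m^2 + 6m − 10 = ((1/4)m − 5/8)(−8m + 4) + (−15/2)
  −8m + 4 = ((16/15)m − 8/15)(−15/2) + (0)
The last nonzero remainder is the constant −15/2, so the polynomials are coprime and gcd = 1.

1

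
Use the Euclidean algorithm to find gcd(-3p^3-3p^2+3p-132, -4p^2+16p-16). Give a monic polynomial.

1

Euclidean algorithm in ℚ[p]:
  -3p^3-3p^2+3p-132 = ((3/4)p+15/4)(-4p^2+16p-16) + (-45p-72)
  -4p^2+16p-16 = ((4/45)p-112/225)(-45p-72) + (-1296/25)
  -45p-72 = ((125/144)p+25/18)(-1296/25) + (0)
The last nonzero remainder is the constant -1296/25, so the polynomials are coprime and gcd = 1.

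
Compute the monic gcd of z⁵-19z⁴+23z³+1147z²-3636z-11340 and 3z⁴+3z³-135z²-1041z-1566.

z²-7z-18

By polynomial division,
  z⁵-19z⁴+23z³+1147z²-3636z-11340 = ((1/3)z-20/3)(3z⁴+3z³-135z²-1041z-1566) + (88z³+594z²-10054z-21780)
  3z⁴+3z³-135z²-1041z-1566 = ((3/88)z-69/352)(88z³+594z²-10054z-21780) + ((5187/16)z²-(36309/16)z-46683/8)
  88z³+594z²-10054z-21780 = ((1408/5187)z+19360/5187)((5187/16)z²-(36309/16)z-46683/8) + (0)
Last nonzero remainder: (5187/16)z²-(36309/16)z-46683/8. Dividing through by 5187/16 gives the monic gcd z²-7z-18.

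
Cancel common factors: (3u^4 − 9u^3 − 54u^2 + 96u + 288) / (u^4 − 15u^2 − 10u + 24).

(3u − 12)/(u − 1)

Repeated division with remainder:
  3u^4 − 9u^3 − 54u^2 + 96u + 288 = (3)(u^4 − 15u^2 − 10u + 24) + (−9u^3 − 9u^2 + 126u + 216)
  u^4 − 15u^2 − 10u + 24 = (−(1/9)u + 1/9)(−9u^3 − 9u^2 + 126u + 216) + (0)
Last nonzero remainder: −9u^3 − 9u^2 + 126u + 216. Dividing through by −9 gives the monic gcd u^3 + u^2 − 14u − 24.
Cancel u^3 + u^2 − 14u − 24 from numerator and denominator to get the reduced form.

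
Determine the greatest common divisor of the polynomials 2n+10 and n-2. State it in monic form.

1

By polynomial division,
  2n+10 = (2)(n-2) + (14)
  n-2 = ((1/14)n-1/7)(14) + (0)
The last nonzero remainder is the constant 14, so the polynomials are coprime and gcd = 1.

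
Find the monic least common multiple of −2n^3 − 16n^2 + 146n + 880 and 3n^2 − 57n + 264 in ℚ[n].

n^4 − 3n^3 − 161n^2 + 363n + 4840

Repeated division with remainder:
  −2n^3 − 16n^2 + 146n + 880 = (−(2/3)n − 18)(3n^2 − 57n + 264) + (−704n + 5632)
  3n^2 − 57n + 264 = (−(3/704)n + 3/64)(−704n + 5632) + (0)
Last nonzero remainder: −704n + 5632. Dividing through by −704 gives the monic gcd n − 8.
Then lcm(f, g) = f·g / gcd(f, g); expanding and making the result monic gives the answer.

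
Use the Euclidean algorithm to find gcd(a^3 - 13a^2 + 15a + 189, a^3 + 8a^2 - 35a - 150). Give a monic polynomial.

a + 3

Repeated division with remainder:
  a^3 - 13a^2 + 15a + 189 = (a^3 + 8a^2 - 35a - 150) + (-21a^2 + 50a + 339)
  a^3 + 8a^2 - 35a - 150 = (-(1/21)a - 218/441)(-21a^2 + 50a + 339) + ((2584/441)a + 2584/147)
  -21a^2 + 50a + 339 = (-(9261/2584)a + 49833/2584)((2584/441)a + 2584/147) + (0)
Last nonzero remainder: (2584/441)a + 2584/147. Dividing through by 2584/441 gives the monic gcd a + 3.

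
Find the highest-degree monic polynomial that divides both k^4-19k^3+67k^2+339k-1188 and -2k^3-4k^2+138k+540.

Euclidean algorithm in ℚ[k]:
  k^4-19k^3+67k^2+339k-1188 = (-(1/2)k+21/2)(-2k^3-4k^2+138k+540) + (178k^2-840k-6858)
  -2k^3-4k^2+138k+540 = (-(1/89)k-598/7921)(178k^2-840k-6858) + (-(19584/7921)k+176256/7921)
  178k^2-840k-6858 = (-(704969/9792)k-1005967/3264)(-(19584/7921)k+176256/7921) + (0)
Last nonzero remainder: -(19584/7921)k+176256/7921. Dividing through by -19584/7921 gives the monic gcd k-9.

k-9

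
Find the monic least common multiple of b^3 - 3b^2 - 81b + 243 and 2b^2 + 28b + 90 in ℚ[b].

b^4 + 2b^3 - 96b^2 - 162b + 1215

By polynomial division,
  b^3 - 3b^2 - 81b + 243 = ((1/2)b - 17/2)(2b^2 + 28b + 90) + (112b + 1008)
  2b^2 + 28b + 90 = ((1/56)b + 5/56)(112b + 1008) + (0)
Last nonzero remainder: 112b + 1008. Dividing through by 112 gives the monic gcd b + 9.
Then lcm(f, g) = f·g / gcd(f, g); expanding and making the result monic gives the answer.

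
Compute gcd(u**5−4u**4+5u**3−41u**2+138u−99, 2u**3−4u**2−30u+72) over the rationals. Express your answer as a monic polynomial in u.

u**2−6u+9

By polynomial division,
  u**5−4u**4+5u**3−41u**2+138u−99 = ((1/2)u**2−u+8)(2u**3−4u**2−30u+72) + (−75u**2+450u−675)
  2u**3−4u**2−30u+72 = (−(2/75)u−8/75)(−75u**2+450u−675) + (0)
Last nonzero remainder: −75u**2+450u−675. Dividing through by −75 gives the monic gcd u**2−6u+9.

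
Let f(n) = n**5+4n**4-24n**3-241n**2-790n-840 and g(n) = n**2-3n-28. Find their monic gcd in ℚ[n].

Euclidean algorithm in ℚ[n]:
  n**5+4n**4-24n**3-241n**2-790n-840 = (n**3+7n**2+25n+30)(n**2-3n-28) + (0)
The last nonzero remainder n**2-3n-28 is already monic.

n**2-3n-28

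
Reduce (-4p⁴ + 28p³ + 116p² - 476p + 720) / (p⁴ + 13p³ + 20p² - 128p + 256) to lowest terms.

(-4p² + 16p + 180)/(p² + 16p + 64)

Apply the Euclidean algorithm:
  -4p⁴ + 28p³ + 116p² - 476p + 720 = (-4)(p⁴ + 13p³ + 20p² - 128p + 256) + (80p³ + 196p² - 988p + 1744)
  p⁴ + 13p³ + 20p² - 128p + 256 = ((1/80)p + 211/1600)(80p³ + 196p² - 988p + 1744) + ((2601/400)p² - (7803/400)p + 2601/100)
  80p³ + 196p² - 988p + 1744 = ((32000/2601)p + 174400/2601)((2601/400)p² - (7803/400)p + 2601/100) + (0)
Last nonzero remainder: (2601/400)p² - (7803/400)p + 2601/100. Dividing through by 2601/400 gives the monic gcd p² - 3p + 4.
Cancel p² - 3p + 4 from numerator and denominator to get the reduced form.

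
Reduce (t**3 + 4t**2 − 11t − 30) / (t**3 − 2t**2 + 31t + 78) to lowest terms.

(t**2 + 2t − 15)/(t**2 − 4t + 39)

By polynomial division,
  t**3 + 4t**2 − 11t − 30 = (t**3 − 2t**2 + 31t + 78) + (6t**2 − 42t − 108)
  t**3 − 2t**2 + 31t + 78 = ((1/6)t + 5/6)(6t**2 − 42t − 108) + (84t + 168)
  6t**2 − 42t − 108 = ((1/14)t − 9/14)(84t + 168) + (0)
Last nonzero remainder: 84t + 168. Dividing through by 84 gives the monic gcd t + 2.
Cancel t + 2 from numerator and denominator to get the reduced form.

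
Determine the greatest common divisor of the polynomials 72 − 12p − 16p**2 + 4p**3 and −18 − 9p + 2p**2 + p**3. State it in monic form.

Euclidean algorithm in ℚ[p]:
  4p**3 − 16p**2 − 12p + 72 = (4)(p**3 + 2p**2 − 9p − 18) + (−24p**2 + 24p + 144)
  p**3 + 2p**2 − 9p − 18 = (−(1/24)p − 1/8)(−24p**2 + 24p + 144) + (0)
Last nonzero remainder: −24p**2 + 24p + 144. Dividing through by −24 gives the monic gcd p**2 − p − 6.

−6 − p + p**2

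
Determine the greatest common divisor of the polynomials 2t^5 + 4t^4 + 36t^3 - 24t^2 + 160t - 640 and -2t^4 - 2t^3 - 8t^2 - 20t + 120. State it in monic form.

t^3 - 2t^2 + 10t - 20

Euclidean algorithm in ℚ[t]:
  2t^5 + 4t^4 + 36t^3 - 24t^2 + 160t - 640 = (-t - 1)(-2t^4 - 2t^3 - 8t^2 - 20t + 120) + (26t^3 - 52t^2 + 260t - 520)
  -2t^4 - 2t^3 - 8t^2 - 20t + 120 = (-(1/13)t - 3/13)(26t^3 - 52t^2 + 260t - 520) + (0)
Last nonzero remainder: 26t^3 - 52t^2 + 260t - 520. Dividing through by 26 gives the monic gcd t^3 - 2t^2 + 10t - 20.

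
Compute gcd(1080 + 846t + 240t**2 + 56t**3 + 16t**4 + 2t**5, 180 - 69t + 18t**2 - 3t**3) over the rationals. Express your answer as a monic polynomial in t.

15 - 2t + t**2

Repeated division with remainder:
  2t**5 + 16t**4 + 56t**3 + 240t**2 + 846t + 1080 = (-(2/3)t**2 - (28/3)t - 178/3)(-3t**3 + 18t**2 - 69t + 180) + (784t**2 - 1568t + 11760)
  -3t**3 + 18t**2 - 69t + 180 = (-(3/784)t + 3/196)(784t**2 - 1568t + 11760) + (0)
Last nonzero remainder: 784t**2 - 1568t + 11760. Dividing through by 784 gives the monic gcd t**2 - 2t + 15.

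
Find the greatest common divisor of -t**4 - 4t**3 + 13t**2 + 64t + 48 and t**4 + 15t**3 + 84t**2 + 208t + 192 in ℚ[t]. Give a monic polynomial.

Euclidean algorithm in ℚ[t]:
  -t**4 - 4t**3 + 13t**2 + 64t + 48 = (-1)(t**4 + 15t**3 + 84t**2 + 208t + 192) + (11t**3 + 97t**2 + 272t + 240)
  t**4 + 15t**3 + 84t**2 + 208t + 192 = ((1/11)t + 68/121)(11t**3 + 97t**2 + 272t + 240) + ((576/121)t**2 + (4032/121)t + 6912/121)
  11t**3 + 97t**2 + 272t + 240 = ((1331/576)t + 605/144)((576/121)t**2 + (4032/121)t + 6912/121) + (0)
Last nonzero remainder: (576/121)t**2 + (4032/121)t + 6912/121. Dividing through by 576/121 gives the monic gcd t**2 + 7t + 12.

t**2 + 7t + 12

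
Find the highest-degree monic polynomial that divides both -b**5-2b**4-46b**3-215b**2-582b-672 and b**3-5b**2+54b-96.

b**2-3b+48

Repeated division with remainder:
  -b**5-2b**4-46b**3-215b**2-582b-672 = (-b**2-7b-27)(b**3-5b**2+54b-96) + (-68b**2+204b-3264)
  b**3-5b**2+54b-96 = (-(1/68)b+1/34)(-68b**2+204b-3264) + (0)
Last nonzero remainder: -68b**2+204b-3264. Dividing through by -68 gives the monic gcd b**2-3b+48.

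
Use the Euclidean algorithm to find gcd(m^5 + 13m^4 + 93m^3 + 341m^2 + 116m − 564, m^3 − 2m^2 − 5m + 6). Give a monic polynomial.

m^2 + m − 2

Repeated division with remainder:
  m^5 + 13m^4 + 93m^3 + 341m^2 + 116m − 564 = (m^2 + 15m + 128)(m^3 − 2m^2 − 5m + 6) + (666m^2 + 666m − 1332)
  m^3 − 2m^2 − 5m + 6 = ((1/666)m − 1/222)(666m^2 + 666m − 1332) + (0)
Last nonzero remainder: 666m^2 + 666m − 1332. Dividing through by 666 gives the monic gcd m^2 + m − 2.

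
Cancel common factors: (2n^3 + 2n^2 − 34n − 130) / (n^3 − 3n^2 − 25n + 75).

Apply the Euclidean algorithm:
  2n^3 + 2n^2 − 34n − 130 = (2)(n^3 − 3n^2 − 25n + 75) + (8n^2 + 16n − 280)
  n^3 − 3n^2 − 25n + 75 = ((1/8)n − 5/8)(8n^2 + 16n − 280) + (20n − 100)
  8n^2 + 16n − 280 = ((2/5)n + 14/5)(20n − 100) + (0)
Last nonzero remainder: 20n − 100. Dividing through by 20 gives the monic gcd n − 5.
Cancel n − 5 from numerator and denominator to get the reduced form.

(2n^2 + 12n + 26)/(n^2 + 2n − 15)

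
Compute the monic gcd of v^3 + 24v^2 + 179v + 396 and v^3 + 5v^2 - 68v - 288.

v^2 + 13v + 36

By polynomial division,
  v^3 + 24v^2 + 179v + 396 = (v^3 + 5v^2 - 68v - 288) + (19v^2 + 247v + 684)
  v^3 + 5v^2 - 68v - 288 = ((1/19)v - 8/19)(19v^2 + 247v + 684) + (0)
Last nonzero remainder: 19v^2 + 247v + 684. Dividing through by 19 gives the monic gcd v^2 + 13v + 36.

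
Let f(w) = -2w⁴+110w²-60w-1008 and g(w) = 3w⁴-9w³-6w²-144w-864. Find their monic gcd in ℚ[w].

w²-3w-18

Repeated division with remainder:
  -2w⁴+110w²-60w-1008 = (-2/3)(3w⁴-9w³-6w²-144w-864) + (-6w³+106w²-156w-1584)
  3w⁴-9w³-6w²-144w-864 = (-(1/2)w-22/3)(-6w³+106w²-156w-1584) + ((2080/3)w²-2080w-12480)
  -6w³+106w²-156w-1584 = (-(9/1040)w+33/260)((2080/3)w²-2080w-12480) + (0)
Last nonzero remainder: (2080/3)w²-2080w-12480. Dividing through by 2080/3 gives the monic gcd w²-3w-18.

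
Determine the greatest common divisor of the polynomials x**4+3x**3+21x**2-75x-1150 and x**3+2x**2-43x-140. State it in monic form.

By polynomial division,
  x**4+3x**3+21x**2-75x-1150 = (x+1)(x**3+2x**2-43x-140) + (62x**2+108x-1010)
  x**3+2x**2-43x-140 = ((1/62)x+4/961)(62x**2+108x-1010) + (-(26100/961)x-130500/961)
  62x**2+108x-1010 = (-(29791/13050)x+97061/13050)(-(26100/961)x-130500/961) + (0)
Last nonzero remainder: -(26100/961)x-130500/961. Dividing through by -26100/961 gives the monic gcd x+5.

x+5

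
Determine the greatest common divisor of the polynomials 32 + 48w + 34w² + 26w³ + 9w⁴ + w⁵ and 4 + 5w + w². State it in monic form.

4 + 5w + w²

Repeated division with remainder:
  w⁵ + 9w⁴ + 26w³ + 34w² + 48w + 32 = (w³ + 4w² + 2w + 8)(w² + 5w + 4) + (0)
The last nonzero remainder w² + 5w + 4 is already monic.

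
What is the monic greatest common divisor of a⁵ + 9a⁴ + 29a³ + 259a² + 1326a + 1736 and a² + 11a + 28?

Apply the Euclidean algorithm:
  a⁵ + 9a⁴ + 29a³ + 259a² + 1326a + 1736 = (a³ - 2a² + 23a + 62)(a² + 11a + 28) + (0)
The last nonzero remainder a² + 11a + 28 is already monic.

a² + 11a + 28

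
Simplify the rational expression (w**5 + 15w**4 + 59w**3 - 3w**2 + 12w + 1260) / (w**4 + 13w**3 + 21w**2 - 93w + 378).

(w**2 + 11w + 30)/(w + 9)

Apply the Euclidean algorithm:
  w**5 + 15w**4 + 59w**3 - 3w**2 + 12w + 1260 = (w + 2)(w**4 + 13w**3 + 21w**2 - 93w + 378) + (12w**3 + 48w**2 - 180w + 504)
  w**4 + 13w**3 + 21w**2 - 93w + 378 = ((1/12)w + 3/4)(12w**3 + 48w**2 - 180w + 504) + (0)
Last nonzero remainder: 12w**3 + 48w**2 - 180w + 504. Dividing through by 12 gives the monic gcd w**3 + 4w**2 - 15w + 42.
Cancel w**3 + 4w**2 - 15w + 42 from numerator and denominator to get the reduced form.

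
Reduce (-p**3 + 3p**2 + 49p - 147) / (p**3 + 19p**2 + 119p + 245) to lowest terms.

(-p**2 + 10p - 21)/(p**2 + 12p + 35)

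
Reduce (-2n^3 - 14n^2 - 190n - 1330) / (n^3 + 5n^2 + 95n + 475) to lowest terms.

Euclidean algorithm in ℚ[n]:
  -2n^3 - 14n^2 - 190n - 1330 = (-2)(n^3 + 5n^2 + 95n + 475) + (-4n^2 - 380)
  n^3 + 5n^2 + 95n + 475 = (-(1/4)n - 5/4)(-4n^2 - 380) + (0)
Last nonzero remainder: -4n^2 - 380. Dividing through by -4 gives the monic gcd n^2 + 95.
Cancel n^2 + 95 from numerator and denominator to get the reduced form.

(-2n - 14)/(n + 5)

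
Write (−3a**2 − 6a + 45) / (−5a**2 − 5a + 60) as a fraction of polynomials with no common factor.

Euclidean algorithm in ℚ[a]:
  −3a**2 − 6a + 45 = (3/5)(−5a**2 − 5a + 60) + (−3a + 9)
  −5a**2 − 5a + 60 = ((5/3)a + 20/3)(−3a + 9) + (0)
Last nonzero remainder: −3a + 9. Dividing through by −3 gives the monic gcd a − 3.
Cancel a − 3 from numerator and denominator to get the reduced form.

(3a + 15)/(5a + 20)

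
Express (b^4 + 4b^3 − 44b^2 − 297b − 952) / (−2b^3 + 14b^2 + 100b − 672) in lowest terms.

Repeated division with remainder:
  b^4 + 4b^3 − 44b^2 − 297b − 952 = (−(1/2)b − 11/2)(−2b^3 + 14b^2 + 100b − 672) + (83b^2 − 83b − 4648)
  −2b^3 + 14b^2 + 100b − 672 = (−(2/83)b + 12/83)(83b^2 − 83b − 4648) + (0)
Last nonzero remainder: 83b^2 − 83b − 4648. Dividing through by 83 gives the monic gcd b^2 − b − 56.
Cancel b^2 − b − 56 from numerator and denominator to get the reduced form.

(−b^2 − 5b − 17)/(2b − 12)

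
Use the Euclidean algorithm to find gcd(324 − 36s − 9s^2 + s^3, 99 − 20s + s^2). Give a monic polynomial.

Euclidean algorithm in ℚ[s]:
  s^3 − 9s^2 − 36s + 324 = (s + 11)(s^2 − 20s + 99) + (85s − 765)
  s^2 − 20s + 99 = ((1/85)s − 11/85)(85s − 765) + (0)
Last nonzero remainder: 85s − 765. Dividing through by 85 gives the monic gcd s − 9.

−9 + s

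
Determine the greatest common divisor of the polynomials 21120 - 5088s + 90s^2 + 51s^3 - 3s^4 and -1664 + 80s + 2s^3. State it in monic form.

-8 + s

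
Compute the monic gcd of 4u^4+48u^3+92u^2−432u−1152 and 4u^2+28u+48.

u^2+7u+12

By polynomial division,
  4u^4+48u^3+92u^2−432u−1152 = (u^2+5u−24)(4u^2+28u+48) + (0)
Last nonzero remainder: 4u^2+28u+48. Dividing through by 4 gives the monic gcd u^2+7u+12.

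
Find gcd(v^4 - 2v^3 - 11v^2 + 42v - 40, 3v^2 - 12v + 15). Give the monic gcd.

Repeated division with remainder:
  v^4 - 2v^3 - 11v^2 + 42v - 40 = ((1/3)v^2 + (2/3)v - 8/3)(3v^2 - 12v + 15) + (0)
Last nonzero remainder: 3v^2 - 12v + 15. Dividing through by 3 gives the monic gcd v^2 - 4v + 5.

v^2 - 4v + 5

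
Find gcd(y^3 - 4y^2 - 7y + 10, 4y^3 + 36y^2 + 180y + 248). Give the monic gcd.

Euclidean algorithm in ℚ[y]:
  y^3 - 4y^2 - 7y + 10 = (1/4)(4y^3 + 36y^2 + 180y + 248) + (-13y^2 - 52y - 52)
  4y^3 + 36y^2 + 180y + 248 = (-(4/13)y - 20/13)(-13y^2 - 52y - 52) + (84y + 168)
  -13y^2 - 52y - 52 = (-(13/84)y - 13/42)(84y + 168) + (0)
Last nonzero remainder: 84y + 168. Dividing through by 84 gives the monic gcd y + 2.

y + 2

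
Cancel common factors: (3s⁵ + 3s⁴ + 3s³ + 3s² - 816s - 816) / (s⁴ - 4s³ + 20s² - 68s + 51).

(3s³ + 3s² - 48s - 48)/(s² - 4s + 3)

Euclidean algorithm in ℚ[s]:
  3s⁵ + 3s⁴ + 3s³ + 3s² - 816s - 816 = (3s + 15)(s⁴ - 4s³ + 20s² - 68s + 51) + (3s³ - 93s² + 51s - 1581)
  s⁴ - 4s³ + 20s² - 68s + 51 = ((1/3)s + 9)(3s³ - 93s² + 51s - 1581) + (840s² + 14280)
  3s³ - 93s² + 51s - 1581 = ((1/280)s - 31/280)(840s² + 14280) + (0)
Last nonzero remainder: 840s² + 14280. Dividing through by 840 gives the monic gcd s² + 17.
Cancel s² + 17 from numerator and denominator to get the reduced form.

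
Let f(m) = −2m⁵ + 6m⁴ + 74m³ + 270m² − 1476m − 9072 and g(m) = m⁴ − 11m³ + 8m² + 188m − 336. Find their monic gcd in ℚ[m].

By polynomial division,
  −2m⁵ + 6m⁴ + 74m³ + 270m² − 1476m − 9072 = (−2m − 16)(m⁴ − 11m³ + 8m² + 188m − 336) + (−86m³ + 774m² + 860m − 14448)
  m⁴ − 11m³ + 8m² + 188m − 336 = (−(1/86)m + 1/43)(−86m³ + 774m² + 860m − 14448) + (0)
Last nonzero remainder: −86m³ + 774m² + 860m − 14448. Dividing through by −86 gives the monic gcd m³ − 9m² − 10m + 168.

m³ − 9m² − 10m + 168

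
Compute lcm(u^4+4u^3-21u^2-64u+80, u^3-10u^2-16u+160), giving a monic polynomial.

By polynomial division,
  u^4+4u^3-21u^2-64u+80 = (u+14)(u^3-10u^2-16u+160) + (135u^2-2160)
  u^3-10u^2-16u+160 = ((1/135)u-2/27)(135u^2-2160) + (0)
Last nonzero remainder: 135u^2-2160. Dividing through by 135 gives the monic gcd u^2-16.
Then lcm(f, g) = f·g / gcd(f, g); expanding and making the result monic gives the answer.

u^5-6u^4-61u^3+146u^2+720u-800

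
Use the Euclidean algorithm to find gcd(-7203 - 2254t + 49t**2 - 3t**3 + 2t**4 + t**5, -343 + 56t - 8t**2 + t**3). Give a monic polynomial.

-343 + 56t - 8t**2 + t**3

By polynomial division,
  t**5 + 2t**4 - 3t**3 + 49t**2 - 2254t - 7203 = (t**2 + 10t + 21)(t**3 - 8t**2 + 56t - 343) + (0)
The last nonzero remainder t**3 - 8t**2 + 56t - 343 is already monic.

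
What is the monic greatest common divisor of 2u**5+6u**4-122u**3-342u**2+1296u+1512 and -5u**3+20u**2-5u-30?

u**2-2u-3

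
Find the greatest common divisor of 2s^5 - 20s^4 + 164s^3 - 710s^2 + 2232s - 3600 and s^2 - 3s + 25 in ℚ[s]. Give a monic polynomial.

s^2 - 3s + 25

By polynomial division,
  2s^5 - 20s^4 + 164s^3 - 710s^2 + 2232s - 3600 = (2s^3 - 14s^2 + 72s - 144)(s^2 - 3s + 25) + (0)
The last nonzero remainder s^2 - 3s + 25 is already monic.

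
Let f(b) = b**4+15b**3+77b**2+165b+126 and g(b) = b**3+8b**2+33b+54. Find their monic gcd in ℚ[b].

b+3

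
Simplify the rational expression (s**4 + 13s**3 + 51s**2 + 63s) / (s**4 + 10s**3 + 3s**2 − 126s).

Apply the Euclidean algorithm:
  s**4 + 13s**3 + 51s**2 + 63s = (s**4 + 10s**3 + 3s**2 − 126s) + (3s**3 + 48s**2 + 189s)
  s**4 + 10s**3 + 3s**2 − 126s = ((1/3)s − 2)(3s**3 + 48s**2 + 189s) + (36s**2 + 252s)
  3s**3 + 48s**2 + 189s = ((1/12)s + 3/4)(36s**2 + 252s) + (0)
Last nonzero remainder: 36s**2 + 252s. Dividing through by 36 gives the monic gcd s**2 + 7s.
Cancel s**2 + 7s from numerator and denominator to get the reduced form.

(s**2 + 6s + 9)/(s**2 + 3s − 18)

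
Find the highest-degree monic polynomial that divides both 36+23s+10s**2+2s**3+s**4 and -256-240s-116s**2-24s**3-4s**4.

Apply the Euclidean algorithm:
  s**4+2s**3+10s**2+23s+36 = (-1/4)(-4s**4-24s**3-116s**2-240s-256) + (-4s**3-19s**2-37s-28)
  -4s**4-24s**3-116s**2-240s-256 = (s+5/4)(-4s**3-19s**2-37s-28) + (-(221/4)s**2-(663/4)s-221)
  -4s**3-19s**2-37s-28 = ((16/221)s+28/221)(-(221/4)s**2-(663/4)s-221) + (0)
Last nonzero remainder: -(221/4)s**2-(663/4)s-221. Dividing through by -221/4 gives the monic gcd s**2+3s+4.

4+3s+s**2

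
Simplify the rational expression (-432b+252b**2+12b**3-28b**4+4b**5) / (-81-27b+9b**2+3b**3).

(48b-28b**2+4b**3)/(9+3b)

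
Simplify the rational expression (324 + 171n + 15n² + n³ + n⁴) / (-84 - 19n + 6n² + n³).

Apply the Euclidean algorithm:
  n⁴ + n³ + 15n² + 171n + 324 = (n - 5)(n³ + 6n² - 19n - 84) + (64n² + 160n - 96)
  n³ + 6n² - 19n - 84 = ((1/64)n + 7/128)(64n² + 160n - 96) + (-(105/4)n - 315/4)
  64n² + 160n - 96 = (-(256/105)n + 128/105)(-(105/4)n - 315/4) + (0)
Last nonzero remainder: -(105/4)n - 315/4. Dividing through by -105/4 gives the monic gcd n + 3.
Cancel n + 3 from numerator and denominator to get the reduced form.

(108 + 21n - 2n² + n³)/(-28 + 3n + n²)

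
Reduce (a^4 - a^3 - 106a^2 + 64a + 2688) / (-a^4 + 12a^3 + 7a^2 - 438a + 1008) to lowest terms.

By polynomial division,
  a^4 - a^3 - 106a^2 + 64a + 2688 = (-1)(-a^4 + 12a^3 + 7a^2 - 438a + 1008) + (11a^3 - 99a^2 - 374a + 3696)
  -a^4 + 12a^3 + 7a^2 - 438a + 1008 = (-(1/11)a + 3/11)(11a^3 - 99a^2 - 374a + 3696) + (0)
Last nonzero remainder: 11a^3 - 99a^2 - 374a + 3696. Dividing through by 11 gives the monic gcd a^3 - 9a^2 - 34a + 336.
Cancel a^3 - 9a^2 - 34a + 336 from numerator and denominator to get the reduced form.

(-a - 8)/(a - 3)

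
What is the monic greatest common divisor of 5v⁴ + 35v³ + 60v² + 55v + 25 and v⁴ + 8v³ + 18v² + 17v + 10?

Euclidean algorithm in ℚ[v]:
  5v⁴ + 35v³ + 60v² + 55v + 25 = (5)(v⁴ + 8v³ + 18v² + 17v + 10) + (-5v³ - 30v² - 30v - 25)
  v⁴ + 8v³ + 18v² + 17v + 10 = (-(1/5)v - 2/5)(-5v³ - 30v² - 30v - 25) + (0)
Last nonzero remainder: -5v³ - 30v² - 30v - 25. Dividing through by -5 gives the monic gcd v³ + 6v² + 6v + 5.

v³ + 6v² + 6v + 5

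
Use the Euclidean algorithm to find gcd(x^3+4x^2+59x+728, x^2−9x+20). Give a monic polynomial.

1

By polynomial division,
  x^3+4x^2+59x+728 = (x+13)(x^2−9x+20) + (156x+468)
  x^2−9x+20 = ((1/156)x−1/13)(156x+468) + (56)
  156x+468 = ((39/14)x+117/14)(56) + (0)
The last nonzero remainder is the constant 56, so the polynomials are coprime and gcd = 1.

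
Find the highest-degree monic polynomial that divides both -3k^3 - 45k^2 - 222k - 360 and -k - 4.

k + 4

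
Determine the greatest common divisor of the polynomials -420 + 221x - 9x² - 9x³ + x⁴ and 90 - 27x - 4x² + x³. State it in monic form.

-15 + 2x + x²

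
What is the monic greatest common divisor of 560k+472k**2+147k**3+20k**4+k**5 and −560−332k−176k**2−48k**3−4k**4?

Repeated division with remainder:
  k**5+20k**4+147k**3+472k**2+560k = (−(1/4)k−2)(−4k**4−48k**3−176k**2−332k−560) + (7k**3+37k**2−244k−1120)
  −4k**4−48k**3−176k**2−332k−560 = (−(4/7)k−188/49)(7k**3+37k**2−244k−1120) + (−(8500/49)k**2−(93500/49)k−34000/7)
  7k**3+37k**2−244k−1120 = (−(343/8500)k+98/425)(−(8500/49)k**2−(93500/49)k−34000/7) + (0)
Last nonzero remainder: −(8500/49)k**2−(93500/49)k−34000/7. Dividing through by −8500/49 gives the monic gcd k**2+11k+28.

28+11k+k**2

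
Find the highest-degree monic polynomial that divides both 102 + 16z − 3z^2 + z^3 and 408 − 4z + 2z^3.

34 − 6z + z^2

Apply the Euclidean algorithm:
  z^3 − 3z^2 + 16z + 102 = (1/2)(2z^3 − 4z + 408) + (−3z^2 + 18z − 102)
  2z^3 − 4z + 408 = (−(2/3)z − 4)(−3z^2 + 18z − 102) + (0)
Last nonzero remainder: −3z^2 + 18z − 102. Dividing through by −3 gives the monic gcd z^2 − 6z + 34.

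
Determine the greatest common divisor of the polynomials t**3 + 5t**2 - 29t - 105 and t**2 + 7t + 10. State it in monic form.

1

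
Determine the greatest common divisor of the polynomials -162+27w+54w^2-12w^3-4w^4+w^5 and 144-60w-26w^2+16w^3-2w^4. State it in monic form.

18-3w-4w^2+w^3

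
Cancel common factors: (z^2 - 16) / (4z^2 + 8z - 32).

Repeated division with remainder:
  z^2 - 16 = (1/4)(4z^2 + 8z - 32) + (-2z - 8)
  4z^2 + 8z - 32 = (-2z + 4)(-2z - 8) + (0)
Last nonzero remainder: -2z - 8. Dividing through by -2 gives the monic gcd z + 4.
Cancel z + 4 from numerator and denominator to get the reduced form.

(z - 4)/(4z - 8)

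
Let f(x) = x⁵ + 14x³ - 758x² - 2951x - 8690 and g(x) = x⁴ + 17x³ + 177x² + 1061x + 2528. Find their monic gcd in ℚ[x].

Repeated division with remainder:
  x⁵ + 14x³ - 758x² - 2951x - 8690 = (x - 17)(x⁴ + 17x³ + 177x² + 1061x + 2528) + (126x³ + 1190x² + 12558x + 34286)
  x⁴ + 17x³ + 177x² + 1061x + 2528 = ((1/126)x + 34/567)(126x³ + 1190x² + 12558x + 34286) + ((484/81)x² + (968/27)x + 38236/81)
  126x³ + 1190x² + 12558x + 34286 = ((5103/242)x + 17577/242)((484/81)x² + (968/27)x + 38236/81) + (0)
Last nonzero remainder: (484/81)x² + (968/27)x + 38236/81. Dividing through by 484/81 gives the monic gcd x² + 6x + 79.

x² + 6x + 79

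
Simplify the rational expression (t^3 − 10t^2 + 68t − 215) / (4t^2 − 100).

(t^2 − 5t + 43)/(4t + 20)

Repeated division with remainder:
  t^3 − 10t^2 + 68t − 215 = ((1/4)t − 5/2)(4t^2 − 100) + (93t − 465)
  4t^2 − 100 = ((4/93)t + 20/93)(93t − 465) + (0)
Last nonzero remainder: 93t − 465. Dividing through by 93 gives the monic gcd t − 5.
Cancel t − 5 from numerator and denominator to get the reduced form.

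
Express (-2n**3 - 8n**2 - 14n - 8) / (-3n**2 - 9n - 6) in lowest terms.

(2n**2 + 6n + 8)/(3n + 6)

Repeated division with remainder:
  -2n**3 - 8n**2 - 14n - 8 = ((2/3)n + 2/3)(-3n**2 - 9n - 6) + (-4n - 4)
  -3n**2 - 9n - 6 = ((3/4)n + 3/2)(-4n - 4) + (0)
Last nonzero remainder: -4n - 4. Dividing through by -4 gives the monic gcd n + 1.
Cancel n + 1 from numerator and denominator to get the reduced form.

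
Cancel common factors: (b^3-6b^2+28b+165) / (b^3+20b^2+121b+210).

(b^2-9b+55)/(b^2+17b+70)

Apply the Euclidean algorithm:
  b^3-6b^2+28b+165 = (b^3+20b^2+121b+210) + (-26b^2-93b-45)
  b^3+20b^2+121b+210 = (-(1/26)b-427/676)(-26b^2-93b-45) + ((40915/676)b+122745/676)
  -26b^2-93b-45 = (-(17576/40915)b-2028/8183)((40915/676)b+122745/676) + (0)
Last nonzero remainder: (40915/676)b+122745/676. Dividing through by 40915/676 gives the monic gcd b+3.
Cancel b+3 from numerator and denominator to get the reduced form.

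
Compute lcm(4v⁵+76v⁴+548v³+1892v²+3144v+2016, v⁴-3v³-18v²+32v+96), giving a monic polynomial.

v⁷+11v⁶+v⁵-319v⁴-806v³+1784v²+8544v+8064

Euclidean algorithm in ℚ[v]:
  4v⁵+76v⁴+548v³+1892v²+3144v+2016 = (4v+88)(v⁴-3v³-18v²+32v+96) + (884v³+3348v²-56v-6432)
  v⁴-3v³-18v²+32v+96 = ((1/884)v-375/48841)(884v³+3348v²-56v-6432) + ((379456/48841)v²+(1897280/48841)v+2276736/48841)
  884v³+3348v²-56v-6432 = ((10793861/94864)v-3272347/23716)((379456/48841)v²+(1897280/48841)v+2276736/48841) + (0)
Last nonzero remainder: (379456/48841)v²+(1897280/48841)v+2276736/48841. Dividing through by 379456/48841 gives the monic gcd v²+5v+6.
Then lcm(f, g) = f·g / gcd(f, g); expanding and making the result monic gives the answer.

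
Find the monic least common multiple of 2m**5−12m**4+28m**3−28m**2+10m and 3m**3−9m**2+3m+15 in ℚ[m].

m**6−5m**5+8m**4−9m**2+5m

Euclidean algorithm in ℚ[m]:
  2m**5−12m**4+28m**3−28m**2+10m = ((2/3)m**2−2m+8/3)(3m**3−9m**2+3m+15) + (−8m**2+32m−40)
  3m**3−9m**2+3m+15 = (−(3/8)m−3/8)(−8m**2+32m−40) + (0)
Last nonzero remainder: −8m**2+32m−40. Dividing through by −8 gives the monic gcd m**2−4m+5.
Then lcm(f, g) = f·g / gcd(f, g); expanding and making the result monic gives the answer.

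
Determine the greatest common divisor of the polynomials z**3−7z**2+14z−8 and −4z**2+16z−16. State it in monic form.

z−2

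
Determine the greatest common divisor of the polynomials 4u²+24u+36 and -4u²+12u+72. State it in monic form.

u+3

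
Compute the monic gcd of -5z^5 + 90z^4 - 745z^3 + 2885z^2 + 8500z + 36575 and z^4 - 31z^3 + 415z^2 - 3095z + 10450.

z^3 - 21z^2 + 205z - 1045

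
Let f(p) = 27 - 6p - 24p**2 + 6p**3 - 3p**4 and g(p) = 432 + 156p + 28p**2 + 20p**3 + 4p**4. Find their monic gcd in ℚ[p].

9 - 2p + p**2

Repeated division with remainder:
  -3p**4 + 6p**3 - 24p**2 - 6p + 27 = (-3/4)(4p**4 + 20p**3 + 28p**2 + 156p + 432) + (21p**3 - 3p**2 + 111p + 351)
  4p**4 + 20p**3 + 28p**2 + 156p + 432 = ((4/21)p + 48/49)(21p**3 - 3p**2 + 111p + 351) + ((480/49)p**2 - (960/49)p + 4320/49)
  21p**3 - 3p**2 + 111p + 351 = ((343/160)p + 637/160)((480/49)p**2 - (960/49)p + 4320/49) + (0)
Last nonzero remainder: (480/49)p**2 - (960/49)p + 4320/49. Dividing through by 480/49 gives the monic gcd p**2 - 2p + 9.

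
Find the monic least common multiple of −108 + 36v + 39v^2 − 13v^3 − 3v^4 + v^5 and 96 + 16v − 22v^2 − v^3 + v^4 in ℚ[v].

Apply the Euclidean algorithm:
  v^5 − 3v^4 − 13v^3 + 39v^2 + 36v − 108 = (v − 2)(v^4 − v^3 − 22v^2 + 16v + 96) + (7v^3 − 21v^2 − 28v + 84)
  v^4 − v^3 − 22v^2 + 16v + 96 = ((1/7)v + 2/7)(7v^3 − 21v^2 − 28v + 84) + (−12v^2 + 12v + 72)
  7v^3 − 21v^2 − 28v + 84 = (−(7/12)v + 7/6)(−12v^2 + 12v + 72) + (0)
Last nonzero remainder: −12v^2 + 12v + 72. Dividing through by −12 gives the monic gcd v^2 − v − 6.
Then lcm(f, g) = f·g / gcd(f, g); expanding and making the result monic gives the answer.

1728 − 576v − 732v^2 + 244v^3 + 87v^4 − 29v^5 − 3v^6 + v^7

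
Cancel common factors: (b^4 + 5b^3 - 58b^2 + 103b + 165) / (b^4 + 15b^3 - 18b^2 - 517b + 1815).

(b + 1)/(b + 11)

Euclidean algorithm in ℚ[b]:
  b^4 + 5b^3 - 58b^2 + 103b + 165 = (b^4 + 15b^3 - 18b^2 - 517b + 1815) + (-10b^3 - 40b^2 + 620b - 1650)
  b^4 + 15b^3 - 18b^2 - 517b + 1815 = (-(1/10)b - 11/10)(-10b^3 - 40b^2 + 620b - 1650) + (0)
Last nonzero remainder: -10b^3 - 40b^2 + 620b - 1650. Dividing through by -10 gives the monic gcd b^3 + 4b^2 - 62b + 165.
Cancel b^3 + 4b^2 - 62b + 165 from numerator and denominator to get the reduced form.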